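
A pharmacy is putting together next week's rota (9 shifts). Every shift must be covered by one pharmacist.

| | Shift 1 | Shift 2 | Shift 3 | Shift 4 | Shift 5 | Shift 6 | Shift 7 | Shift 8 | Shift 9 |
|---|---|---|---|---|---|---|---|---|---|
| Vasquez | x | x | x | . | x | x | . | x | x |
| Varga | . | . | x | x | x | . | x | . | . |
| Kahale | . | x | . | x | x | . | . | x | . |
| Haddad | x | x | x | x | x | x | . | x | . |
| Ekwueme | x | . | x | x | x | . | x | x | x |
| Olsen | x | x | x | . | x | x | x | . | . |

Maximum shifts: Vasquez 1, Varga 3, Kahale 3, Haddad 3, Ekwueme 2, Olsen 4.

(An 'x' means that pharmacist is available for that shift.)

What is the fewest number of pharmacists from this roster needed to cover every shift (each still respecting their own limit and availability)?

3

9 slots to fill and no one can take more than 4, so at least ⌈9/4⌉ = 3 pharmacists are needed.
Varga, Ekwueme, and Olsen alone can cover everything: Shift 1→Olsen, Shift 2→Olsen, Shift 3→Varga, Shift 4→Varga, Shift 5→Varga, Shift 6→Olsen, Shift 7→Olsen, Shift 8→Ekwueme, Shift 9→Ekwueme.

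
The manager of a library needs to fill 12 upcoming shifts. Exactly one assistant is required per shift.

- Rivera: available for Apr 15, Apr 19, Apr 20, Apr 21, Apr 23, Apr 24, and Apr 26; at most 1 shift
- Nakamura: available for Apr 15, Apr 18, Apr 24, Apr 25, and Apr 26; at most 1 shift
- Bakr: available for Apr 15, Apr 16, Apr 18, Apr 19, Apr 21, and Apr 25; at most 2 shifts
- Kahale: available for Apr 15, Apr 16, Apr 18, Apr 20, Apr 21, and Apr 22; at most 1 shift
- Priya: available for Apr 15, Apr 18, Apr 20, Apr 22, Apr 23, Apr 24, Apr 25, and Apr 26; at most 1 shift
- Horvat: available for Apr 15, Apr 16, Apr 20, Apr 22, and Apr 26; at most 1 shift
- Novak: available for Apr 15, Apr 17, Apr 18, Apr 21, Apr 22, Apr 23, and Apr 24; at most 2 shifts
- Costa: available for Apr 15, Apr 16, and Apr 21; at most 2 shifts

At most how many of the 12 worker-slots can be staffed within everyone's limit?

11

Total capacity across all assistants is 1+1+2+1+1+1+2+2 = 11, and 12 slots are needed, so at most 11 can be filled.
An assignment achieving 11: Apr 15→Costa, Apr 16→Bakr, Apr 17→Novak, Apr 18→Bakr, Apr 19→Rivera, Apr 20→Kahale, Apr 21→Costa, Apr 22→Horvat, Apr 23→Priya, Apr 24→Novak, Apr 25→Nakamura.
Loads: Rivera 1/1, Nakamura 1/1, Bakr 2/2, Kahale 1/1, Priya 1/1, Horvat 1/1, Novak 2/2, Costa 2/2.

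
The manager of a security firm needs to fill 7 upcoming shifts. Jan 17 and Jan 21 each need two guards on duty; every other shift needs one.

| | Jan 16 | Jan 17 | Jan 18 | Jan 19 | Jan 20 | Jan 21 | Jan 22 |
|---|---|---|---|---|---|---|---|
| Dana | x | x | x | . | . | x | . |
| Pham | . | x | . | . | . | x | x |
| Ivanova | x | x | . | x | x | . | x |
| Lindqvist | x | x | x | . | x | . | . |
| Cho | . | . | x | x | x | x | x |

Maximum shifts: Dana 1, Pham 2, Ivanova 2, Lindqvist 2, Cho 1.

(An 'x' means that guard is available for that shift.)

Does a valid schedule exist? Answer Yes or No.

Total capacity is 1+2+2+2+1 = 8 but 9 worker-slots are needed — infeasible.

No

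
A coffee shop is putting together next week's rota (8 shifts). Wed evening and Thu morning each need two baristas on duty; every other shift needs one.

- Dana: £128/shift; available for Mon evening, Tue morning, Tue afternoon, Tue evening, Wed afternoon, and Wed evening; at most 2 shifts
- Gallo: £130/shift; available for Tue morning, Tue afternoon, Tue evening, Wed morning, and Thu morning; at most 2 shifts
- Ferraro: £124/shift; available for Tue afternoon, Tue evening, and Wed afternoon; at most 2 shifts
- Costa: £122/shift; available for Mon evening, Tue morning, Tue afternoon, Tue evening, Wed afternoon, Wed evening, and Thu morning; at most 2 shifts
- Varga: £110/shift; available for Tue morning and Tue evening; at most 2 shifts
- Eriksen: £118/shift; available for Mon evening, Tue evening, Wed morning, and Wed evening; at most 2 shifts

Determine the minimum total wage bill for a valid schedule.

Thu morning can only be covered by Gallo and Costa, so that assignment is forced.
Picking the cheapest available barista for each shift independently would cost £1192, but that ignores the shift limits.
An optimal schedule: Mon evening→Eriksen, Tue morning→Varga, Tue afternoon→Ferraro, Tue evening→Varga, Wed morning→Eriksen, Wed afternoon→Ferraro, Wed evening→Costa+Dana, Thu morning→Costa+Gallo.
Total: 118 + 110 + 124 + 110 + 118 + 124 + 122 + 128 + 122 + 130 = £1206.

£1206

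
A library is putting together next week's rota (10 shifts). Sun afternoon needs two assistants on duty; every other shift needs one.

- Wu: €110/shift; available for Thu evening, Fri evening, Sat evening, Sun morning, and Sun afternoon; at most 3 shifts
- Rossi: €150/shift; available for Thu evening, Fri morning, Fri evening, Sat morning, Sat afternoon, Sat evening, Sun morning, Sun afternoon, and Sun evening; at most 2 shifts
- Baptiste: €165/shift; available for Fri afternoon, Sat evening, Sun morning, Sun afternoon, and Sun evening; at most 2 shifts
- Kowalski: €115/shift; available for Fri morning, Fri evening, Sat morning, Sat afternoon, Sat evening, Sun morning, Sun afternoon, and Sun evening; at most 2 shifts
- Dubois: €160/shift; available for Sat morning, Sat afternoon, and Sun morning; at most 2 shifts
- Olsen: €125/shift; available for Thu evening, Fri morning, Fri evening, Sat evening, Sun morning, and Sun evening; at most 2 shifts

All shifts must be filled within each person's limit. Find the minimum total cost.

€1435

Fri afternoon can only be covered by Baptiste, so that assignment is forced.
Picking the cheapest available assistant for each shift independently would cost €1290, but that ignores the shift limits.
An optimal schedule: Thu evening→Wu, Fri morning→Kowalski, Fri afternoon→Baptiste, Fri evening→Wu, Sat morning→Kowalski, Sat afternoon→Rossi, Sat evening→Olsen, Sun morning→Dubois, Sun afternoon→Wu+Rossi, Sun evening→Olsen.
Total: 110 + 115 + 165 + 110 + 115 + 150 + 125 + 160 + 110 + 150 + 125 = €1435.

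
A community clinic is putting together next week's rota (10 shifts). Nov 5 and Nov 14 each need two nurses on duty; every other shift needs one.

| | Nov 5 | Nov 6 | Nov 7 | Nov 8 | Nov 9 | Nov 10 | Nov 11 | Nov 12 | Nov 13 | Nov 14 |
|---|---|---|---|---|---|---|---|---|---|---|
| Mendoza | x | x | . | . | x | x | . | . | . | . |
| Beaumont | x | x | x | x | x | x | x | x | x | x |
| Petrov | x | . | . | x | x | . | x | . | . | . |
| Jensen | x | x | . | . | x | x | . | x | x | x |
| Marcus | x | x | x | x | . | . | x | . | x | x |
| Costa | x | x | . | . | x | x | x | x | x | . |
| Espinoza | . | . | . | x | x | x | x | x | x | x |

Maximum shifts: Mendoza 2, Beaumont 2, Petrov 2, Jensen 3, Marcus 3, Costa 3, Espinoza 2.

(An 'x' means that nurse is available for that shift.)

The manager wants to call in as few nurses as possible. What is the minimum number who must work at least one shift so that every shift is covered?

12 slots to fill and no one can take more than 3, so at least ⌈12/3⌉ = 4 nurses are needed.
Any 4 nurses together have capacity at most 3+3+3+2 = 11 < 12 slots, so 4 can never suffice.
Mendoza, Beaumont, Petrov, Jensen, and Marcus alone can cover everything: Nov 5→Jensen+Marcus, Nov 6→Marcus, Nov 7→Beaumont, Nov 8→Petrov, Nov 9→Mendoza, Nov 10→Mendoza, Nov 11→Petrov, Nov 12→Beaumont, Nov 13→Jensen, Nov 14→Jensen+Marcus.

5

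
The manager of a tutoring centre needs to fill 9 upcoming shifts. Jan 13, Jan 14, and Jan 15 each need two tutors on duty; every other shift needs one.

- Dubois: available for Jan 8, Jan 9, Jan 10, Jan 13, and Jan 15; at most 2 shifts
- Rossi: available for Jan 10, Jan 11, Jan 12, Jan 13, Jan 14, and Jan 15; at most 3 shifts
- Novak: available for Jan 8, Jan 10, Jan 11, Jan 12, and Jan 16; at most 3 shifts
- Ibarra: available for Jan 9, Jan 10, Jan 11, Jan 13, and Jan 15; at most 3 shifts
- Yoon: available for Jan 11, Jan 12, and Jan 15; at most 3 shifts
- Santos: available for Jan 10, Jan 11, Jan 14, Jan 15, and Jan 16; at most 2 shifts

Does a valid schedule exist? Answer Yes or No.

Jan 14 can only be covered by Rossi and Santos, so that assignment is forced.
One valid schedule: Jan 8→Dubois, Jan 9→Dubois, Jan 10→Novak, Jan 11→Novak, Jan 12→Rossi, Jan 13→Rossi+Ibarra, Jan 14→Rossi+Santos, Jan 15→Ibarra+Yoon, Jan 16→Novak.
Loads: Dubois 2/2, Rossi 3/3, Novak 3/3, Ibarra 2/3, Yoon 1/3, Santos 1/2 — all within limits.

Yes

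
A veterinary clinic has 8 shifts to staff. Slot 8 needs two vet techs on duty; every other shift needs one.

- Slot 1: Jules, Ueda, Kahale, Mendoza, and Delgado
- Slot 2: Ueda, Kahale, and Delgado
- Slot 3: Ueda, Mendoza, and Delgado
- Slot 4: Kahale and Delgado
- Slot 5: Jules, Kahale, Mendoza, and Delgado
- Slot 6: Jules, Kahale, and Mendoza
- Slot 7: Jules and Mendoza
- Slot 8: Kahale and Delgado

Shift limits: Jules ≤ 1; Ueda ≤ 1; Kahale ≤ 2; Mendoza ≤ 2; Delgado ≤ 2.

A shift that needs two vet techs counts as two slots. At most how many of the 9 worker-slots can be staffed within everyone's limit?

Total capacity across all vet techs is 1+1+2+2+2 = 8, and 9 slots are needed, so at most 8 can be filled.
An assignment achieving 8: Slot 2→Ueda, Slot 3→Mendoza, Slot 4→Kahale, Slot 5→Delgado, Slot 6→Mendoza, Slot 7→Jules, Slot 8→Kahale+Delgado.
Loads: Jules 1/1, Ueda 1/1, Kahale 2/2, Mendoza 2/2, Delgado 2/2.

8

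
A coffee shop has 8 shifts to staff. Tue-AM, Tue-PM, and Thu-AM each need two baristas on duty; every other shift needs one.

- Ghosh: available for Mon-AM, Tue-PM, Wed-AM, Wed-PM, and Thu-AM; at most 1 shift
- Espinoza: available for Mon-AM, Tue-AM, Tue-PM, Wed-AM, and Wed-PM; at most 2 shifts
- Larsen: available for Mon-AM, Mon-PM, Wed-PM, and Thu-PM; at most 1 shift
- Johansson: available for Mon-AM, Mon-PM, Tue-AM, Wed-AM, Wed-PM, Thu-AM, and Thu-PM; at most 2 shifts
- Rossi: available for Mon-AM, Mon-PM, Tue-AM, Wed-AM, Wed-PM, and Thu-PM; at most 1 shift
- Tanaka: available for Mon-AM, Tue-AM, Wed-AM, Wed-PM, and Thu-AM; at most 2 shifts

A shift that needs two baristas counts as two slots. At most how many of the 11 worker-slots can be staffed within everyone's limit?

Total capacity across all baristas is 1+2+1+2+1+2 = 9, and 11 slots are needed, so at most 9 can be filled.
An assignment achieving 9: Mon-PM→Larsen, Tue-AM→Espinoza+Rossi, Tue-PM→Ghosh+Espinoza, Wed-AM→Tanaka, Thu-AM→Johansson+Tanaka, Thu-PM→Johansson.
Loads: Ghosh 1/1, Espinoza 2/2, Larsen 1/1, Johansson 2/2, Rossi 1/1, Tanaka 2/2.

9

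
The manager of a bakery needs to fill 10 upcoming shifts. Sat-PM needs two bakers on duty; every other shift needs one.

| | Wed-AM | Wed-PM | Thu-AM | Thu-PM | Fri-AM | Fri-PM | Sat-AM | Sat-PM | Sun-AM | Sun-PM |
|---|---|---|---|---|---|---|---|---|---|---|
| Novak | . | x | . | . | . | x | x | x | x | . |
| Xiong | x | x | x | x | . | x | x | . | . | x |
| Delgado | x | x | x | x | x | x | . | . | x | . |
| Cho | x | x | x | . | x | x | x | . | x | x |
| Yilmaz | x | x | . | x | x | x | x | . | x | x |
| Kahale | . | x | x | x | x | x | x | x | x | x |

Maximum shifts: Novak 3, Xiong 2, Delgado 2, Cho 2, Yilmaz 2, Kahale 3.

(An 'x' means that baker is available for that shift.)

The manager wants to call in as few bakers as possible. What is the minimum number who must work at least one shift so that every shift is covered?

5

11 slots to fill and no one can take more than 3, so at least ⌈11/3⌉ = 4 bakers are needed.
Any 4 bakers together have capacity at most 3+3+2+2 = 10 < 11 slots, so 4 can never suffice.
Novak, Xiong, Delgado, Cho, and Kahale alone can cover everything: Wed-AM→Xiong, Wed-PM→Cho, Thu-AM→Delgado, Thu-PM→Xiong, Fri-AM→Delgado, Fri-PM→Kahale, Sat-AM→Novak, Sat-PM→Novak+Kahale, Sun-AM→Novak, Sun-PM→Cho.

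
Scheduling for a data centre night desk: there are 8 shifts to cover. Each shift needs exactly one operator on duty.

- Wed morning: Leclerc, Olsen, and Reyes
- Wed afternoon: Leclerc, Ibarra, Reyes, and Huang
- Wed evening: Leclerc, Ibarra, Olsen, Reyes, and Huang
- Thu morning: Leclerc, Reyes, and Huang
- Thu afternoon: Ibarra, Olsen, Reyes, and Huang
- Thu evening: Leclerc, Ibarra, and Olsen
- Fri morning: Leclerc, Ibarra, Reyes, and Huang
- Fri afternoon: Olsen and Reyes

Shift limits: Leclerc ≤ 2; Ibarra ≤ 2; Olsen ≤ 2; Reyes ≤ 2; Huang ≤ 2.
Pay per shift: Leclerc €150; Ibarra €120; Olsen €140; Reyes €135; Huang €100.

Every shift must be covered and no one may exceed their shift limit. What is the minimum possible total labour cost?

€990

Picking the cheapest available operator for each shift independently would cost €890, but that ignores the shift limits.
An optimal schedule: Wed morning→Reyes, Wed afternoon→Huang, Wed evening→Olsen, Thu morning→Huang, Thu afternoon→Olsen, Thu evening→Ibarra, Fri morning→Ibarra, Fri afternoon→Reyes.
Total: 135 + 100 + 140 + 100 + 140 + 120 + 120 + 135 = €990.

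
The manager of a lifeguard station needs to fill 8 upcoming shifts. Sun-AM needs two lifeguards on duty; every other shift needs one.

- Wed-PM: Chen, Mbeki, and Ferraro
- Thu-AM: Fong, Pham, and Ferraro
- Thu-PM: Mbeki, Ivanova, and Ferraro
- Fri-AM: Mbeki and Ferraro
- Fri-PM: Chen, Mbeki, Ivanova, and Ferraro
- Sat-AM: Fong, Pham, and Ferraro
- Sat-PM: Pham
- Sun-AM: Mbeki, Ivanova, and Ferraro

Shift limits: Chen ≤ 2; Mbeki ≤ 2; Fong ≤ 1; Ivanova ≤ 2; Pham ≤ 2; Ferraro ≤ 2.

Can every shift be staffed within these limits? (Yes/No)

Yes

Sat-PM can only be covered by Pham, so that assignment is forced.
One valid schedule: Wed-PM→Chen, Thu-AM→Fong, Thu-PM→Mbeki, Fri-AM→Mbeki, Fri-PM→Chen, Sat-AM→Pham, Sat-PM→Pham, Sun-AM→Ivanova+Ferraro.
Loads: Chen 2/2, Mbeki 2/2, Fong 1/1, Ivanova 1/2, Pham 2/2, Ferraro 1/2 — all within limits.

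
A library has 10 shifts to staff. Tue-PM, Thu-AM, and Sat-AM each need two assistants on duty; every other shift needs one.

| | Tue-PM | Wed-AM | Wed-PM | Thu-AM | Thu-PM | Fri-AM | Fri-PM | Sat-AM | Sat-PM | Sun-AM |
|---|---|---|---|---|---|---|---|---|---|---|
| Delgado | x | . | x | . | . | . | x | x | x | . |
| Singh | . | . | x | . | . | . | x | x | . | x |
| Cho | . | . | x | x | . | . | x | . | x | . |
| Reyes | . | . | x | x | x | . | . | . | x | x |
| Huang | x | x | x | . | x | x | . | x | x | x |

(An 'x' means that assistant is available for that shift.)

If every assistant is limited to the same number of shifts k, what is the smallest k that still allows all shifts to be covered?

3

With 5 assistants and 13 worker-slots to fill, someone must work at least ⌈13/5⌉ = 3 shifts, so k ≥ 3.
k = 3 works: Tue-PM→Delgado+Huang, Wed-AM→Huang, Wed-PM→Singh, Thu-AM→Cho+Reyes, Thu-PM→Reyes, Fri-AM→Huang, Fri-PM→Delgado, Sat-AM→Delgado+Singh, Sat-PM→Cho, Sun-AM→Singh.
Loads: Delgado 3, Singh 3, Cho 2, Reyes 2, Huang 3 — all ≤ 3.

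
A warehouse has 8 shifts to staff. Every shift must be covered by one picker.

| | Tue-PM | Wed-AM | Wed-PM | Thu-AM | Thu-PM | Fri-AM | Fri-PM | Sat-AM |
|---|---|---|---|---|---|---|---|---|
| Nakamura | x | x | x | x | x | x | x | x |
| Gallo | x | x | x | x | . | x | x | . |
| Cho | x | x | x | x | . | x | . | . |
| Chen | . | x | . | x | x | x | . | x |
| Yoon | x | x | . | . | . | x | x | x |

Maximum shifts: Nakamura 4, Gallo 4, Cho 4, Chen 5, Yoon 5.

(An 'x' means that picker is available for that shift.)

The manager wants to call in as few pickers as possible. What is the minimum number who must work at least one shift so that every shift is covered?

2

8 slots to fill and no one can take more than 5, so at least ⌈8/5⌉ = 2 pickers are needed.
Nakamura and Gallo alone can cover everything: Tue-PM→Nakamura, Wed-AM→Nakamura, Wed-PM→Gallo, Thu-AM→Gallo, Thu-PM→Nakamura, Fri-AM→Gallo, Fri-PM→Gallo, Sat-AM→Nakamura.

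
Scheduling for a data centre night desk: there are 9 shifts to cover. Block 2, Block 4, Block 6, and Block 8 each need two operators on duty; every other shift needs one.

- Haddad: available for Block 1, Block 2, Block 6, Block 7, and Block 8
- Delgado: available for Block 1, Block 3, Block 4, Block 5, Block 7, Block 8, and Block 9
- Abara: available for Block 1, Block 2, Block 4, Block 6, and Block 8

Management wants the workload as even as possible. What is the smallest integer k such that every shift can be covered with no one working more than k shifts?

5

With 3 operators and 13 worker-slots to fill, someone must work at least ⌈13/3⌉ = 5 shifts, so k ≥ 5.
k = 5 works: Block 1→Haddad, Block 2→Haddad+Abara, Block 3→Delgado, Block 4→Delgado+Abara, Block 5→Delgado, Block 6→Haddad+Abara, Block 7→Haddad, Block 8→Haddad+Delgado, Block 9→Delgado.
Loads: Haddad 5, Delgado 5, Abara 3 — all ≤ 5.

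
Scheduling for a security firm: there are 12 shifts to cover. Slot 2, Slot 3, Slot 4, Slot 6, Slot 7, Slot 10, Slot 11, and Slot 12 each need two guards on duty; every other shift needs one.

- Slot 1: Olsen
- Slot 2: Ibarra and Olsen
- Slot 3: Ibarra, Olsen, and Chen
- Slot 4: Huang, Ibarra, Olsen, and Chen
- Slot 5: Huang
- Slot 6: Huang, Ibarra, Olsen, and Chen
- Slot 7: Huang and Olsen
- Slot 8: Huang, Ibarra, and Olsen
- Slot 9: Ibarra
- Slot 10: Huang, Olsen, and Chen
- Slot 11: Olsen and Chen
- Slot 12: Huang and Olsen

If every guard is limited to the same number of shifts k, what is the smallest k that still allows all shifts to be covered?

5

With 4 guards and 20 worker-slots to fill, someone must work at least ⌈20/4⌉ = 5 shifts, so k ≥ 5.
k = 5 works: Slot 1→Olsen, Slot 2→Ibarra+Olsen, Slot 3→Ibarra+Chen, Slot 4→Ibarra+Chen, Slot 5→Huang, Slot 6→Ibarra+Chen, Slot 7→Huang+Olsen, Slot 8→Huang, Slot 9→Ibarra, Slot 10→Huang+Chen, Slot 11→Olsen+Chen, Slot 12→Huang+Olsen.
Loads: Huang 5, Ibarra 5, Olsen 5, Chen 5 — all ≤ 5.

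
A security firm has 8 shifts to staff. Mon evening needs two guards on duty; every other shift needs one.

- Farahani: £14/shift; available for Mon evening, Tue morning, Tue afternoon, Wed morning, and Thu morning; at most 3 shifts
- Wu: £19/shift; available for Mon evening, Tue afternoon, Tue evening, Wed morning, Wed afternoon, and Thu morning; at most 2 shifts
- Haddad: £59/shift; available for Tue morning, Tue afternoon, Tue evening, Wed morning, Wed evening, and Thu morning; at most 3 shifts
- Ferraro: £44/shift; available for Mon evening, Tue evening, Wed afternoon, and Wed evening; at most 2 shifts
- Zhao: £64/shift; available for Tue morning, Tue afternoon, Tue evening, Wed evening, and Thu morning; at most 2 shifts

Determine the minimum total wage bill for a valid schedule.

£286

Picking the cheapest available guard for each shift independently would cost £171, but that ignores the shift limits.
An optimal schedule: Mon evening→Farahani+Wu, Tue morning→Farahani, Tue afternoon→Haddad, Tue evening→Ferraro, Wed morning→Farahani, Wed afternoon→Wu, Wed evening→Ferraro, Thu morning→Haddad.
Total: 14 + 19 + 14 + 59 + 44 + 14 + 19 + 44 + 59 = £286.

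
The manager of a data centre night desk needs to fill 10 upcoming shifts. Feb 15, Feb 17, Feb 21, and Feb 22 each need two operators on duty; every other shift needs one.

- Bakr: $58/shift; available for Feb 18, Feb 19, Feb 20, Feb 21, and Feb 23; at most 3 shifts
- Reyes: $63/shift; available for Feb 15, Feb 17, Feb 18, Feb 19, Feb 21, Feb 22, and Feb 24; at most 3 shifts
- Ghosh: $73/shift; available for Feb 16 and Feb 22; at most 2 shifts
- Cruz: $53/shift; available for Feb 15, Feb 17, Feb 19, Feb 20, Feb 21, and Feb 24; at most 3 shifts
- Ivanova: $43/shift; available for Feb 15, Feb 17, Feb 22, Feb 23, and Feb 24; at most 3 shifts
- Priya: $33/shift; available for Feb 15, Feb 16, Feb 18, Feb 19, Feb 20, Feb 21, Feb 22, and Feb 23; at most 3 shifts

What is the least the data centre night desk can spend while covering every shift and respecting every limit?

Picking the cheapest available operator for each shift independently would cost $542, but that ignores the shift limits.
An optimal schedule: Feb 15→Cruz+Reyes, Feb 16→Priya, Feb 17→Ivanova+Cruz, Feb 18→Priya, Feb 19→Bakr, Feb 20→Priya, Feb 21→Cruz+Bakr, Feb 22→Ivanova+Reyes, Feb 23→Bakr, Feb 24→Ivanova.
Total: 53 + 63 + 33 + 43 + 53 + 33 + 58 + 33 + 53 + 58 + 43 + 63 + 58 + 43 = $687.

$687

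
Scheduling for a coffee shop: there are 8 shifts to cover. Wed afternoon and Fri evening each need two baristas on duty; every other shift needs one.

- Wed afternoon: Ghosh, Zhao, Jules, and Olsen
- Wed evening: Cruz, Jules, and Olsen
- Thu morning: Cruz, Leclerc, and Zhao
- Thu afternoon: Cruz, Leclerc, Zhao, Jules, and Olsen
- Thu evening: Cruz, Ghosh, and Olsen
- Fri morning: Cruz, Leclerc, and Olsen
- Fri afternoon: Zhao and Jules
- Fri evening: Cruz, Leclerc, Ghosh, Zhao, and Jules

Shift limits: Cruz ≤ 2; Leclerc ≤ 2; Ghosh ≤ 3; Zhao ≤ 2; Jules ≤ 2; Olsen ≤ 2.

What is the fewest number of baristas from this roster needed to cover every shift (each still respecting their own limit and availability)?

5

10 slots to fill and no one can take more than 3, so at least ⌈10/3⌉ = 4 baristas are needed.
Any 4 baristas together have capacity at most 3+2+2+2 = 9 < 10 slots, so 4 can never suffice.
Cruz, Leclerc, Ghosh, Zhao, and Jules alone can cover everything: Wed afternoon→Ghosh+Zhao, Wed evening→Cruz, Thu morning→Leclerc, Thu afternoon→Jules, Thu evening→Cruz, Fri morning→Leclerc, Fri afternoon→Zhao, Fri evening→Ghosh+Jules.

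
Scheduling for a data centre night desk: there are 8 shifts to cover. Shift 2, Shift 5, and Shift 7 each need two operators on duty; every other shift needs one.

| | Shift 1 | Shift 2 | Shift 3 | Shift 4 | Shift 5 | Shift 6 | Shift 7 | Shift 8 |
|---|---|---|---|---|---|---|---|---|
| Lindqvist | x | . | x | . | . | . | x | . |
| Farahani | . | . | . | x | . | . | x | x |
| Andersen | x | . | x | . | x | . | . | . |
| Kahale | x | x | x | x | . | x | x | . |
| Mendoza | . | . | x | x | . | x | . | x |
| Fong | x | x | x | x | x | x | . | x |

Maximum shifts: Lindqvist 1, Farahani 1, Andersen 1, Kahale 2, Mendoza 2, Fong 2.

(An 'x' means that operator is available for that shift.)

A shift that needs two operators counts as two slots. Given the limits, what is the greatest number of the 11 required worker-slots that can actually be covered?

Total capacity across all operators is 1+1+1+2+2+2 = 9, and 11 slots are needed, so at most 9 can be filled.
An assignment achieving 9: Shift 2→Kahale+Fong, Shift 4→Mendoza, Shift 5→Andersen+Fong, Shift 6→Kahale, Shift 7→Lindqvist+Farahani, Shift 8→Mendoza.
Loads: Lindqvist 1/1, Farahani 1/1, Andersen 1/1, Kahale 2/2, Mendoza 2/2, Fong 2/2.

9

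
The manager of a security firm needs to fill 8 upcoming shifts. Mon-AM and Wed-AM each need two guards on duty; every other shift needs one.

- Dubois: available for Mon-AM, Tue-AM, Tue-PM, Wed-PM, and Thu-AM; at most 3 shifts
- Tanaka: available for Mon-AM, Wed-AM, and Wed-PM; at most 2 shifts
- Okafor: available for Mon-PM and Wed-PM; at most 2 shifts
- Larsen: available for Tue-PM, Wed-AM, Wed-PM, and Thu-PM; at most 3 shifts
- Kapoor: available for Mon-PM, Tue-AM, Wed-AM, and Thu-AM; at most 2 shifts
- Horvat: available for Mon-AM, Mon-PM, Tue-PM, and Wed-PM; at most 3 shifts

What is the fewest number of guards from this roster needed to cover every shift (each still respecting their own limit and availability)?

4

10 slots to fill and no one can take more than 3, so at least ⌈10/3⌉ = 4 guards are needed.
Dubois, Tanaka, Okafor, and Larsen alone can cover everything: Mon-AM→Dubois+Tanaka, Mon-PM→Okafor, Tue-AM→Dubois, Tue-PM→Larsen, Wed-AM→Tanaka+Larsen, Wed-PM→Okafor, Thu-AM→Dubois, Thu-PM→Larsen.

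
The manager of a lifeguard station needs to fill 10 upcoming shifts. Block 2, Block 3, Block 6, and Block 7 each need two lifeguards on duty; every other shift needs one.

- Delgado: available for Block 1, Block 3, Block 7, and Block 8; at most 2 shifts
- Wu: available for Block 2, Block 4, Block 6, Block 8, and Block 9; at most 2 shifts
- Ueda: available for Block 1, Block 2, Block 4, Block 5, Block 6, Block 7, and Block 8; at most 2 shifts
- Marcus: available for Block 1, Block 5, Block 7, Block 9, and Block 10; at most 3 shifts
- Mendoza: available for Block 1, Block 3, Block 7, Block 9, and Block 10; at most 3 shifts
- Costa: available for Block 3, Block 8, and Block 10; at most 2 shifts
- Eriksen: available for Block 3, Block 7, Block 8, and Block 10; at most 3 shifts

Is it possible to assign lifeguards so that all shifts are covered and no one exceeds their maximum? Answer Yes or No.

Total capacity is 17 and 14 slots are needed, so capacity alone doesn't rule it out.
Shifts {Block 2, Block 4, Block 6} need 5 worker-slots in total, but the lifeguards available for any of those shifts (Wu and Ueda) can supply at most 4 among them. So no valid schedule exists.

No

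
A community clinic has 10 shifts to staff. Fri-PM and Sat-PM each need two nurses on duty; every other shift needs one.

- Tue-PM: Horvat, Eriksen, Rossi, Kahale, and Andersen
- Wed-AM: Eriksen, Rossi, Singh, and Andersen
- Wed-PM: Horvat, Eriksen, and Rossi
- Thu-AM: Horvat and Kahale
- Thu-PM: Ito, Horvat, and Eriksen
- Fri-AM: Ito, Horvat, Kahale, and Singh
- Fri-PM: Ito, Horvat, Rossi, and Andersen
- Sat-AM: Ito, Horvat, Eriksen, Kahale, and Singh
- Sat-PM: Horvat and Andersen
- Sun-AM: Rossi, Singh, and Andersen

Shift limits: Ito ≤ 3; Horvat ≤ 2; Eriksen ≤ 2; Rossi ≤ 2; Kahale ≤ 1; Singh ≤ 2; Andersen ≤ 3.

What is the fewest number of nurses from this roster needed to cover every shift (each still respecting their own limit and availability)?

12 slots to fill and no one can take more than 3, so at least ⌈12/3⌉ = 4 nurses are needed.
Any 4 nurses together have capacity at most 3+3+2+2 = 10 < 12 slots, so 4 can never suffice.
Ito, Horvat, Eriksen, Rossi, and Andersen alone can cover everything: Tue-PM→Andersen, Wed-AM→Eriksen, Wed-PM→Eriksen, Thu-AM→Horvat, Thu-PM→Ito, Fri-AM→Ito, Fri-PM→Rossi+Andersen, Sat-AM→Ito, Sat-PM→Horvat+Andersen, Sun-AM→Rossi.

5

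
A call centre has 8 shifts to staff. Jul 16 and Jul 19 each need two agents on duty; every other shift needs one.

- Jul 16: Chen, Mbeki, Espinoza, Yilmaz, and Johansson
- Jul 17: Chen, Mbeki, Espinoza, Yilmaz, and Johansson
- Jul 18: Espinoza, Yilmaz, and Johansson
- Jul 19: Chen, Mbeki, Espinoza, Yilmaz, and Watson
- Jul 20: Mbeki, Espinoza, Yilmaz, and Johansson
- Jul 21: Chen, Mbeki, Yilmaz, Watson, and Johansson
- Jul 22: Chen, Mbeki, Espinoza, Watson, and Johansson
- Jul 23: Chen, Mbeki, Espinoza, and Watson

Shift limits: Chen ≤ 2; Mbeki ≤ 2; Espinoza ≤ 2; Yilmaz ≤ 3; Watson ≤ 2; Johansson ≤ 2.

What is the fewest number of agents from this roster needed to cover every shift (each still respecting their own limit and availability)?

5

10 slots to fill and no one can take more than 3, so at least ⌈10/3⌉ = 4 agents are needed.
Any 4 agents together have capacity at most 3+2+2+2 = 9 < 10 slots, so 4 can never suffice.
Chen, Mbeki, Espinoza, Yilmaz, and Watson alone can cover everything: Jul 16→Espinoza+Yilmaz, Jul 17→Chen, Jul 18→Espinoza, Jul 19→Yilmaz+Watson, Jul 20→Mbeki, Jul 21→Chen, Jul 22→Mbeki, Jul 23→Watson.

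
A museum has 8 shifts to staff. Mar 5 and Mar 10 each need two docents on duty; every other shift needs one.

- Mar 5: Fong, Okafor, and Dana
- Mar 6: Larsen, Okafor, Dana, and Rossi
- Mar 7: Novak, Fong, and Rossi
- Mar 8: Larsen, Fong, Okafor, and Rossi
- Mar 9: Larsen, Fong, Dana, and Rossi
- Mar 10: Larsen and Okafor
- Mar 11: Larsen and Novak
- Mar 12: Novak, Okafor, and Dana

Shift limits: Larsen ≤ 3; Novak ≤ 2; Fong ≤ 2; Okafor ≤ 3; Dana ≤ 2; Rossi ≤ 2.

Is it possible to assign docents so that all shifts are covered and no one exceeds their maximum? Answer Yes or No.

Yes

Mar 10 can only be covered by Larsen and Okafor, so that assignment is forced.
One valid schedule: Mar 5→Fong+Okafor, Mar 6→Larsen, Mar 7→Novak, Mar 8→Fong, Mar 9→Dana, Mar 10→Larsen+Okafor, Mar 11→Larsen, Mar 12→Novak.
Loads: Larsen 3/3, Novak 2/2, Fong 2/2, Okafor 2/3, Dana 1/2, Rossi 0/2 — all within limits.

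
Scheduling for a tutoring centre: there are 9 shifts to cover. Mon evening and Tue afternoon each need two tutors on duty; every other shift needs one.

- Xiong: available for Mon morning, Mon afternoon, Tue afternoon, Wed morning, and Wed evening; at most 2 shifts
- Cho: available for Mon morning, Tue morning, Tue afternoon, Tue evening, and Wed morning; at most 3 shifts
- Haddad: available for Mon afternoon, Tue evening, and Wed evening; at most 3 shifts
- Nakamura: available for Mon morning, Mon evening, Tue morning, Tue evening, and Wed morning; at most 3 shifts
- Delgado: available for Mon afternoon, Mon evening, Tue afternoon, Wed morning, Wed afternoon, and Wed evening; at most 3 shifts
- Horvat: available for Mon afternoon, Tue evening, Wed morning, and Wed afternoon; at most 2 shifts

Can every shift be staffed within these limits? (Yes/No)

Mon evening can only be covered by Nakamura and Delgado, so that assignment is forced.
One valid schedule: Mon morning→Xiong, Mon afternoon→Haddad, Mon evening→Nakamura+Delgado, Tue morning→Cho, Tue afternoon→Xiong+Cho, Tue evening→Cho, Wed morning→Nakamura, Wed afternoon→Delgado, Wed evening→Haddad.
Loads: Xiong 2/2, Cho 3/3, Haddad 2/3, Nakamura 2/3, Delgado 2/3, Horvat 0/2 — all within limits.

Yes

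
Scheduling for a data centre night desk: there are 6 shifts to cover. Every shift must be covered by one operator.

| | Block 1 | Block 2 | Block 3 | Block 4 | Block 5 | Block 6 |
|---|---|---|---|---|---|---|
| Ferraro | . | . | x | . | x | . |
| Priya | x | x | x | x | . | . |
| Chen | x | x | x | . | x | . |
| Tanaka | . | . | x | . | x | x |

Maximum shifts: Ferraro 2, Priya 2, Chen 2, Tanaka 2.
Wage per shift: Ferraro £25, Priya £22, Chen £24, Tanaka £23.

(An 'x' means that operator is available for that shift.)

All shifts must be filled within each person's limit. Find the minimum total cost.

£138

Block 4 can only be covered by Priya, so that assignment is forced.
Block 6 can only be covered by Tanaka, so that assignment is forced.
Picking the cheapest available operator for each shift independently would cost £134, but that ignores the shift limits.
An optimal schedule: Block 1→Priya, Block 2→Chen, Block 3→Chen, Block 4→Priya, Block 5→Tanaka, Block 6→Tanaka.
Total: 22 + 24 + 24 + 22 + 23 + 23 = £138.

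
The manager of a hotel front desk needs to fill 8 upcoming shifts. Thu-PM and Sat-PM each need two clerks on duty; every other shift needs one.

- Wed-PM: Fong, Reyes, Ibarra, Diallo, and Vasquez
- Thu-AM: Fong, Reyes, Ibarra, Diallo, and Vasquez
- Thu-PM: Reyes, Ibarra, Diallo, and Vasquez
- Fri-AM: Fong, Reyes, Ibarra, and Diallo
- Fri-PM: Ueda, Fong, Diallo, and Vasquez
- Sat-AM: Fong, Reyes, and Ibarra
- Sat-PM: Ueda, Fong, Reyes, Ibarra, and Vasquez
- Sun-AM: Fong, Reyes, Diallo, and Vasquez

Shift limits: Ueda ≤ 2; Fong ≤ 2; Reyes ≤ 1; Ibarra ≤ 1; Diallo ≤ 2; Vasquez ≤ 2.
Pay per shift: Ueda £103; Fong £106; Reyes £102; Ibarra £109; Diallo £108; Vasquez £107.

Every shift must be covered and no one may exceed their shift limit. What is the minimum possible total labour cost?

£1059

Picking the cheapest available clerk for each shift independently would cost £1027, but that ignores the shift limits.
An optimal schedule: Wed-PM→Ibarra, Thu-AM→Diallo, Thu-PM→Diallo+Vasquez, Fri-AM→Fong, Fri-PM→Ueda, Sat-AM→Fong, Sat-PM→Ueda+Vasquez, Sun-AM→Reyes.
Total: 109 + 108 + 108 + 107 + 106 + 103 + 106 + 103 + 107 + 102 = £1059.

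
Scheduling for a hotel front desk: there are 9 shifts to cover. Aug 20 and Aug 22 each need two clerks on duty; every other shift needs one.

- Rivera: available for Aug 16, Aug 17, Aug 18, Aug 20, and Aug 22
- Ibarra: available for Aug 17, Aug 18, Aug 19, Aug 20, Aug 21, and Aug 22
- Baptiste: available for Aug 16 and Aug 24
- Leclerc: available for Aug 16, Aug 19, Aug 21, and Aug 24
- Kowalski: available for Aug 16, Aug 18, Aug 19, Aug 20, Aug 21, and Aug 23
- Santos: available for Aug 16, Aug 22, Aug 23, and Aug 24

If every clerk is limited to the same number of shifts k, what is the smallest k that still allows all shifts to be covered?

2

With 6 clerks and 11 worker-slots to fill, someone must work at least ⌈11/6⌉ = 2 shifts, so k ≥ 2.
k = 2 works: Aug 16→Baptiste, Aug 17→Rivera, Aug 18→Rivera, Aug 19→Leclerc, Aug 20→Ibarra+Kowalski, Aug 21→Leclerc, Aug 22→Ibarra+Santos, Aug 23→Kowalski, Aug 24→Baptiste.
Loads: Rivera 2, Ibarra 2, Baptiste 2, Leclerc 2, Kowalski 2, Santos 1 — all ≤ 2.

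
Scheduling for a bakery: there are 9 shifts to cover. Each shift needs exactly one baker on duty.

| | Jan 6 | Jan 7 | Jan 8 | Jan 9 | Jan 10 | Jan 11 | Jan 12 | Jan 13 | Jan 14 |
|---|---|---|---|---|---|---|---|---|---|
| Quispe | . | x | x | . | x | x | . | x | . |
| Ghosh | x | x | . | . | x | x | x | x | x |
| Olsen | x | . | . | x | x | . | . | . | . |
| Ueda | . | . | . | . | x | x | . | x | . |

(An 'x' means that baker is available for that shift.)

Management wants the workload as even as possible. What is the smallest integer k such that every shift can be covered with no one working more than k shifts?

With 4 bakers and 9 worker-slots to fill, someone must work at least ⌈9/4⌉ = 3 shifts, so k ≥ 3.
k = 3 works: Jan 6→Ghosh, Jan 7→Quispe, Jan 8→Quispe, Jan 9→Olsen, Jan 10→Olsen, Jan 11→Quispe, Jan 12→Ghosh, Jan 13→Ueda, Jan 14→Ghosh.
Loads: Quispe 3, Ghosh 3, Olsen 2, Ueda 1 — all ≤ 3.

3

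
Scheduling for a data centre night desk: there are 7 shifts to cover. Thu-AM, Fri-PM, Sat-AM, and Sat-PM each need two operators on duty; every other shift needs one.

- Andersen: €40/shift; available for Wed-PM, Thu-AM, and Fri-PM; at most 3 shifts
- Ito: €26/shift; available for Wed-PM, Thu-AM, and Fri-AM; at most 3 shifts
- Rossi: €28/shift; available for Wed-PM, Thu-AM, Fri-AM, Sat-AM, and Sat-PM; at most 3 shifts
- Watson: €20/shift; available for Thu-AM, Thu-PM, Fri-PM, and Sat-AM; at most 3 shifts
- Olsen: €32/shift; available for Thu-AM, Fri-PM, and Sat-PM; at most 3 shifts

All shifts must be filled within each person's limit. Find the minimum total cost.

Thu-PM can only be covered by Watson, so that assignment is forced.
Sat-AM can only be covered by Rossi and Watson, so that assignment is forced.
Sat-PM can only be covered by Rossi and Olsen, so that assignment is forced.
Picking the cheapest available operator for each shift independently would cost €278, but that ignores the shift limits.
An optimal schedule: Wed-PM→Ito, Thu-AM→Ito+Rossi, Thu-PM→Watson, Fri-AM→Ito, Fri-PM→Watson+Olsen, Sat-AM→Watson+Rossi, Sat-PM→Rossi+Olsen.
Total: 26 + 26 + 28 + 20 + 26 + 20 + 32 + 20 + 28 + 28 + 32 = €286.

€286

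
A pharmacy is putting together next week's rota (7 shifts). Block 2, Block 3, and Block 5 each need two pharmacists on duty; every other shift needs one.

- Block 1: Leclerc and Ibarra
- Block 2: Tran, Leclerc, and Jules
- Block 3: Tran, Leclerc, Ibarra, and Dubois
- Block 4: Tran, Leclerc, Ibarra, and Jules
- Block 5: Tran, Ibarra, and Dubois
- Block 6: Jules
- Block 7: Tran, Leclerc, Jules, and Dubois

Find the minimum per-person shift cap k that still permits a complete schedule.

2

With 5 pharmacists and 10 worker-slots to fill, someone must work at least ⌈10/5⌉ = 2 shifts, so k ≥ 2.
k = 2 works: Block 1→Leclerc, Block 2→Tran+Leclerc, Block 3→Ibarra+Dubois, Block 4→Jules, Block 5→Tran+Ibarra, Block 6→Jules, Block 7→Dubois.
Loads: Tran 2, Leclerc 2, Ibarra 2, Jules 2, Dubois 2 — all ≤ 2.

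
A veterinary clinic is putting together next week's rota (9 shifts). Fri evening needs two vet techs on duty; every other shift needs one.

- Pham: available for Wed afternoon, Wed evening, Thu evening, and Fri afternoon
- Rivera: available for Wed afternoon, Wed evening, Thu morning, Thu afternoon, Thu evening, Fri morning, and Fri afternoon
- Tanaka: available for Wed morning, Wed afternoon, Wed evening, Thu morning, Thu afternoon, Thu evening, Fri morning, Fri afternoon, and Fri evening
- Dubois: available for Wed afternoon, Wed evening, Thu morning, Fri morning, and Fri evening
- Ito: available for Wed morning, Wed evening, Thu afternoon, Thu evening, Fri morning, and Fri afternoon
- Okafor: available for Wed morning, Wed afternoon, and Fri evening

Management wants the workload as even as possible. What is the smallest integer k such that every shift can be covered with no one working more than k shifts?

With 6 vet techs and 10 worker-slots to fill, someone must work at least ⌈10/6⌉ = 2 shifts, so k ≥ 2.
k = 2 works: Wed morning→Tanaka, Wed afternoon→Okafor, Wed evening→Ito, Thu morning→Rivera, Thu afternoon→Rivera, Thu evening→Pham, Fri morning→Dubois, Fri afternoon→Pham, Fri evening→Tanaka+Dubois.
Loads: Pham 2, Rivera 2, Tanaka 2, Dubois 2, Ito 1, Okafor 1 — all ≤ 2.

2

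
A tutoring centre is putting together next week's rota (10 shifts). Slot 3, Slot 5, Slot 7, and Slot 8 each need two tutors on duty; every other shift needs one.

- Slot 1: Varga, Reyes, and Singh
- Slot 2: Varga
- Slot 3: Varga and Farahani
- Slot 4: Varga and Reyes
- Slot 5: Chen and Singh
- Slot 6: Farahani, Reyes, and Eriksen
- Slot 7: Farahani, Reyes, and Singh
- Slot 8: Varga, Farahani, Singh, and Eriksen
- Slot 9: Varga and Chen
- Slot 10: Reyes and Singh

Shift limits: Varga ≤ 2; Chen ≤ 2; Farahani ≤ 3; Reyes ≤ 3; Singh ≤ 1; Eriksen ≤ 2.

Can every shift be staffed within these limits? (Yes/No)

Total capacity is 2+2+3+3+1+2 = 13 but 14 worker-slots are needed — infeasible.

No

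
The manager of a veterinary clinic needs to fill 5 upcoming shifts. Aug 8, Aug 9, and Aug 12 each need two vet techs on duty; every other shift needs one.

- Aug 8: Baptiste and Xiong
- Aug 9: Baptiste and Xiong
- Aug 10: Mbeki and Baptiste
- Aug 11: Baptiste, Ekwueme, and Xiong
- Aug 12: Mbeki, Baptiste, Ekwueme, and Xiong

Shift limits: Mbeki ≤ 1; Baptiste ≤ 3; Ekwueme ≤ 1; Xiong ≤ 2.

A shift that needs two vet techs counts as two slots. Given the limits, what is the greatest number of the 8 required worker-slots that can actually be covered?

7

Total capacity across all vet techs is 1+3+1+2 = 7, and 8 slots are needed, so at most 7 can be filled.
An assignment achieving 7: Aug 8→Baptiste+Xiong, Aug 9→Baptiste+Xiong, Aug 10→Mbeki, Aug 11→Baptiste, Aug 12→Ekwueme.
Loads: Mbeki 1/1, Baptiste 3/3, Ekwueme 1/1, Xiong 2/2.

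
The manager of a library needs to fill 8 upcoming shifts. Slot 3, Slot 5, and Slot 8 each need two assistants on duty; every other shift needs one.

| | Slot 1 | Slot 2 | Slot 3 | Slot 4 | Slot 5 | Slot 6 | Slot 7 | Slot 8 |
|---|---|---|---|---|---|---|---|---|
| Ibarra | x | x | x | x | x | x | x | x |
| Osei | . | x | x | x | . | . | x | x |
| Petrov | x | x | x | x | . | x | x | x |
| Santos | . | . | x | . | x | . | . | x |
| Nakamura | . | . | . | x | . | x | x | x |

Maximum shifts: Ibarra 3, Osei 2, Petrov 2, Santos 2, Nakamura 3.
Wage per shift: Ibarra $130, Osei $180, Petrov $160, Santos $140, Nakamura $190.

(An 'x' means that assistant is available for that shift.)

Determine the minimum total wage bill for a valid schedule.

$1730

Slot 5 can only be covered by Ibarra and Santos, so that assignment is forced.
Picking the cheapest available assistant for each shift independently would cost $1460, but that ignores the shift limits.
An optimal schedule: Slot 1→Ibarra, Slot 2→Ibarra, Slot 3→Osei+Petrov, Slot 4→Osei, Slot 5→Ibarra+Santos, Slot 6→Petrov, Slot 7→Nakamura, Slot 8→Santos+Nakamura.
Total: 130 + 130 + 180 + 160 + 180 + 130 + 140 + 160 + 190 + 140 + 190 = $1730.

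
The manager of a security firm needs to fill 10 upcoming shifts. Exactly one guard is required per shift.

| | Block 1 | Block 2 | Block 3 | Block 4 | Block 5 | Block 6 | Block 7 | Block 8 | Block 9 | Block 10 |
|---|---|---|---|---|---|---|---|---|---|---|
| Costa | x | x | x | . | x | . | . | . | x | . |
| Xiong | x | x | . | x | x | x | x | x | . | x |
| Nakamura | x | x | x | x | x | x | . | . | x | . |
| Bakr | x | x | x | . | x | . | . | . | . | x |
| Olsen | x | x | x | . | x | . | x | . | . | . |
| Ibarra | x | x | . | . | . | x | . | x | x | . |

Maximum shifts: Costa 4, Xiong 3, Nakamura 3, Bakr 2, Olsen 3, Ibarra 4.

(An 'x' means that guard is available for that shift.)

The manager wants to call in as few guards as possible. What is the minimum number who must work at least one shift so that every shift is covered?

10 slots to fill and no one can take more than 4, so at least ⌈10/4⌉ = 3 guards are needed.
Costa, Xiong, and Nakamura alone can cover everything: Block 1→Costa, Block 2→Costa, Block 3→Costa, Block 4→Nakamura, Block 5→Nakamura, Block 6→Nakamura, Block 7→Xiong, Block 8→Xiong, Block 9→Costa, Block 10→Xiong.

3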